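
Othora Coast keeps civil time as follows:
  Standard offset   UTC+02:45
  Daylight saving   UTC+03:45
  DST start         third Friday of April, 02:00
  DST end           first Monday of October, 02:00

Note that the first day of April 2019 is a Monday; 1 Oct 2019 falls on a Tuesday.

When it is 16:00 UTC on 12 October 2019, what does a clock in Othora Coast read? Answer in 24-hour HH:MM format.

1 April 2019 is a Monday, so the first Friday is April 5 and the third is April 19.
1 October 2019 is a Tuesday, so the first Monday is October 7.
At the standard offset (UTC+02:45), 16:00 UTC + 2h45m = 18:45 Othora Coast standard time.
The standard-time date in Othora Coast, 12 October 2019, does not fall between 19 April and 7 October, so daylight saving is not in effect and Othora Coast is at UTC+02:45.
16:00 UTC + 2h45m = 18:45 local.

18:45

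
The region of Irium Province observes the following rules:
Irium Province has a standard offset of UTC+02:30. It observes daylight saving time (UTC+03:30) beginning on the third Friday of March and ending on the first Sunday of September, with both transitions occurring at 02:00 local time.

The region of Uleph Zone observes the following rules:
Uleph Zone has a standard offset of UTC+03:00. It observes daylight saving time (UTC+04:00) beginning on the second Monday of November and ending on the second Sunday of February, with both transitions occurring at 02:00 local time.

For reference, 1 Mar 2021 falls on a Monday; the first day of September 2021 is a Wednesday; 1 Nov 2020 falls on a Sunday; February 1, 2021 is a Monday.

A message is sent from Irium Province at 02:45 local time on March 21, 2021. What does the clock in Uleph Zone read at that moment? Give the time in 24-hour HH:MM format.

02:15

1 March 2021 is a Monday, so the first Friday is March 5 and the third is March 19.
1 September 2021 is a Wednesday, so the first Sunday is September 5.
Daylight saving runs 19 March – 5 September; March 21, 2021 is inside that window, so Irium Province is at UTC+03:30.
02:45 Irium Province − 3h30m = 23:15 UTC (rolling into the previous day, 20 March 2021).
1 November 2020 is a Sunday, so the first Monday is November 2 and the second is November 9.
1 February 2021 is a Monday, so the first Sunday is February 7 and the second is February 14.
At the standard offset (UTC+03:00), 23:15 UTC + 3h = 02:15 Uleph Zone standard time (rolling into the next day, 21 March 2021).
Daylight saving runs 9 November 2020 – 14 February 2021; the standard-time date in Uleph Zone, March 21, 2021, is outside that window, so Uleph Zone is on standard time at UTC+03:00.
23:15 UTC + 3h = 02:15 Uleph Zone (rolling into the next day, 21 March 2021).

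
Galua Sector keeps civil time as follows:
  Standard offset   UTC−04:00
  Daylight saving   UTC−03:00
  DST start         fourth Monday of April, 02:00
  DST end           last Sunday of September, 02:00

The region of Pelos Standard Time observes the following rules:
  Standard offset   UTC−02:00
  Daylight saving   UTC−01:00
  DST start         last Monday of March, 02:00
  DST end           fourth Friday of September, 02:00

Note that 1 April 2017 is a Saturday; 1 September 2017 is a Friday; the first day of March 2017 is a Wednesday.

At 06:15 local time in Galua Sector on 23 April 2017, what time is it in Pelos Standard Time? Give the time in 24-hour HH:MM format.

09:15

1 April 2017 is a Saturday, so the first Monday is April 3 and the fourth is April 24.
1 September 2017 is a Friday, so Sundays fall on 3, 10, 17, 24; the last is September 24.
23 April 2017 does not fall between 24 April and 24 September, so daylight saving is not in effect and Galua Sector is at UTC−04:00.
06:15 Galua Sector + 4h = 10:15 UTC.
1 March 2017 is a Wednesday, so Mondays fall on 6, 13, 20, 27; the last is March 27.
1 September 2017 is a Friday, so the first Friday is September 1 and the fourth is September 22.
At the standard offset (UTC−02:00), 10:15 UTC − 2h = 08:15 Pelos Standard Time standard time.
Daylight saving runs 27 March – 22 September; the standard-time date in Pelos Standard Time, 23 April 2017, is inside that window, so Pelos Standard Time is at UTC−01:00.
10:15 UTC − 1h = 09:15 Pelos Standard Time.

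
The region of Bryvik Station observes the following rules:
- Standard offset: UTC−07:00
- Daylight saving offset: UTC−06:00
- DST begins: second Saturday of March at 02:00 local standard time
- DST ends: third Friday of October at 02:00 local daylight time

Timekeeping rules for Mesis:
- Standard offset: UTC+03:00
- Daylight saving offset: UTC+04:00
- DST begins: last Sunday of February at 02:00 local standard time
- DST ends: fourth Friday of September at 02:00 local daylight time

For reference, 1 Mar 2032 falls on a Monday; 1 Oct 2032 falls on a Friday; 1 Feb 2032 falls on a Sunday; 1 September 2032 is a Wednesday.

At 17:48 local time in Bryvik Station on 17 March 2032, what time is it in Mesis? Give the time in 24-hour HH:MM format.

03:48

1 March 2032 is a Monday, so the first Saturday is March 6 and the second is March 13.
1 October 2032 is a Friday, so the first Friday is October 1 and the third is October 15.
17 March 2032 lies within the daylight-saving period (13 March – 15 October), so Bryvik Station is on daylight time, UTC−06:00.
17:48 Bryvik Station + 6h = 23:48 UTC.
1 February 2032 is a Sunday, so Sundays fall on 1, 8, 15, 22, 29; the last is February 29.
1 September 2032 is a Wednesday, so the first Friday is September 3 and the fourth is September 24.
At the standard offset (UTC+03:00), 23:48 UTC + 3h = 02:48 Mesis standard time (rolling into the next day, 18 March 2032).
The standard-time date in Mesis, 18 March 2032, lies within the daylight-saving period (29 February – 24 September), so Mesis is on daylight time, UTC+04:00.
23:48 UTC + 4h = 03:48 Mesis (rolling into the next day, 18 March 2032).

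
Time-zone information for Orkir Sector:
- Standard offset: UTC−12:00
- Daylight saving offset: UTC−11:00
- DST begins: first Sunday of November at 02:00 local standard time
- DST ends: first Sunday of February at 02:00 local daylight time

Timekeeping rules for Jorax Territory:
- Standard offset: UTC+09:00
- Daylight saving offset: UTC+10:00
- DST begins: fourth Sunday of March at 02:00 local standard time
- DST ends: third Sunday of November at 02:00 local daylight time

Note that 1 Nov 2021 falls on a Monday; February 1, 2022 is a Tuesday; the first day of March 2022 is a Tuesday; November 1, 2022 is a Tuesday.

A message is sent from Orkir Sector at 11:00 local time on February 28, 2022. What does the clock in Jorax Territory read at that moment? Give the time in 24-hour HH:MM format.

08:00

1 November 2021 is a Monday, so the first Sunday is November 7.
1 February 2022 is a Tuesday, so the first Sunday is February 6.
Daylight saving runs 7 November 2021 – 6 February 2022; February 28, 2022 is outside that window, so Orkir Sector is on standard time at UTC−12:00.
11:00 Orkir Sector + 12h = 23:00 UTC.
1 March 2022 is a Tuesday, so the first Sunday is March 6 and the fourth is March 27.
1 November 2022 is a Tuesday, so the first Sunday is November 6 and the third is November 20.
At the standard offset (UTC+09:00), 23:00 UTC + 9h = 08:00 Jorax Territory standard time (rolling into the next day, 1 March 2022).
The standard-time date in Jorax Territory, March 1, 2022, does not fall between 27 March and 20 November, so daylight saving is not in effect and Jorax Territory is at UTC+09:00.
23:00 UTC + 9h = 08:00 Jorax Territory (rolling into the next day, 1 March 2022).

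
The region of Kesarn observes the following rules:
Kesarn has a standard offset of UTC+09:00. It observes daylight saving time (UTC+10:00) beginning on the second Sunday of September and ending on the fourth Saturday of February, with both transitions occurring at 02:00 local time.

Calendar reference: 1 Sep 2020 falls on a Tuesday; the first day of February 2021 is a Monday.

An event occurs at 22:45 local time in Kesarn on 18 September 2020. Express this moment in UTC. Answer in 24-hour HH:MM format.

1 September 2020 is a Tuesday, so the first Sunday is September 6 and the second is September 13.
1 February 2021 is a Monday, so the first Saturday is February 6 and the fourth is February 27.
18 September 2020 lies within the daylight-saving period (13 September 2020 – 27 February 2021), so Kesarn is on daylight time, UTC+10:00.
22:45 local − 10h = 12:45 UTC.

12:45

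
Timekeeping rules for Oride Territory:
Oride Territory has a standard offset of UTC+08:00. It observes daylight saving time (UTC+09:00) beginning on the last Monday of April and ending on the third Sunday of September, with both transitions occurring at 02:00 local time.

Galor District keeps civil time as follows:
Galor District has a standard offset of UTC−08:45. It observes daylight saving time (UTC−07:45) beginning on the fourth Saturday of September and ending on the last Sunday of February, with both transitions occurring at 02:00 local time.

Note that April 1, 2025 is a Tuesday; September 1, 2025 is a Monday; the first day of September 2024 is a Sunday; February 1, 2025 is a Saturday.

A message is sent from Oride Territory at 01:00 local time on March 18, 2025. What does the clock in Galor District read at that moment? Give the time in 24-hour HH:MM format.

08:15

1 April 2025 is a Tuesday, so Mondays fall on 7, 14, 21, 28; the last is April 28.
1 September 2025 is a Monday, so the first Sunday is September 7 and the third is September 21.
March 18, 2025 does not fall between 28 April and 21 September, so daylight saving is not in effect and Oride Territory is at UTC+08:00.
01:00 Oride Territory − 8h = 17:00 UTC (rolling into the previous day, 17 March 2025).
1 September 2024 is a Sunday, so the first Saturday is September 7 and the fourth is September 28.
1 February 2025 is a Saturday, so Sundays fall on 2, 9, 16, 23; the last is February 23.
At the standard offset (UTC−08:45), 17:00 UTC − 8h45m = 08:15 Galor District standard time.
The standard-time date in Galor District, March 17, 2025, is outside the daylight-saving period (28 September 2024 – 23 February 2025), so Galor District is on standard time, UTC−08:45.
17:00 UTC − 8h45m = 08:15 Galor District.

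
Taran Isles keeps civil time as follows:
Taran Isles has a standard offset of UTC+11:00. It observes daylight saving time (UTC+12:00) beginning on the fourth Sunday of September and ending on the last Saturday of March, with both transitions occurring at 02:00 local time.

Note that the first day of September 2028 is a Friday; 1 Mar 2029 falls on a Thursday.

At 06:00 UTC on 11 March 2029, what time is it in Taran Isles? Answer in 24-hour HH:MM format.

18:00

1 September 2028 is a Friday, so the first Sunday is September 3 and the fourth is September 24.
1 March 2029 is a Thursday, so Saturdays fall on 3, 10, 17, 24, 31; the last is March 31.
At the standard offset (UTC+11:00), 06:00 UTC + 11h = 17:00 Taran Isles standard time.
The standard-time date in Taran Isles, 11 March 2029, falls between 24 September 2028 and 31 March 2029, so daylight saving is in effect and Taran Isles is at UTC+12:00.
06:00 UTC + 12h = 18:00 local.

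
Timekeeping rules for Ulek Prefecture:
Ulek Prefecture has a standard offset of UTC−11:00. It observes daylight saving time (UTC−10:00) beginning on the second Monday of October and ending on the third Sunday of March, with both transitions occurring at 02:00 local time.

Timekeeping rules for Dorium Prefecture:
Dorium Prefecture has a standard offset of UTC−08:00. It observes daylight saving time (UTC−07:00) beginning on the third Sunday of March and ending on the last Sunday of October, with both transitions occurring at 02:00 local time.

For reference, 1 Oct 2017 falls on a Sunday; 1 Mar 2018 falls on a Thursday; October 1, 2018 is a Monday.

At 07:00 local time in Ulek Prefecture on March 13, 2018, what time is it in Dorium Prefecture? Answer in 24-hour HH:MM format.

1 October 2017 is a Sunday, so the first Monday is October 2 and the second is October 9.
1 March 2018 is a Thursday, so the first Sunday is March 4 and the third is March 18.
Daylight saving runs 9 October 2017 – 18 March 2018; March 13, 2018 is inside that window, so Ulek Prefecture is at UTC−10:00.
07:00 Ulek Prefecture + 10h = 17:00 UTC.
1 March 2018 is a Thursday, so the first Sunday is March 4 and the third is March 18.
1 October 2018 is a Monday, so Sundays fall on 7, 14, 21, 28; the last is October 28.
At the standard offset (UTC−08:00), 17:00 UTC − 8h = 09:00 Dorium Prefecture standard time.
The standard-time date in Dorium Prefecture, March 13, 2018, is outside the daylight-saving period (18 March – 28 October), so Dorium Prefecture is on standard time, UTC−08:00.
17:00 UTC − 8h = 09:00 Dorium Prefecture.

09:00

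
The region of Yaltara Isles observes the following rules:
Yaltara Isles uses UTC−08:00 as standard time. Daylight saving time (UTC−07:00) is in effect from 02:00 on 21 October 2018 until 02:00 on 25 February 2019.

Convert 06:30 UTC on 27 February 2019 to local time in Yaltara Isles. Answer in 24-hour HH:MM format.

22:30

At the standard offset (UTC−08:00), 06:30 UTC − 8h = 22:30 Yaltara Isles standard time (rolling into the previous day, 26 February 2019).
Daylight saving runs 21 October 2018 – 25 February 2019; the standard-time date in Yaltara Isles, 26 February 2019, is outside that window, so Yaltara Isles is on standard time at UTC−08:00.
06:30 UTC − 8h = 22:30 local (rolling into the previous day, 26 February 2019).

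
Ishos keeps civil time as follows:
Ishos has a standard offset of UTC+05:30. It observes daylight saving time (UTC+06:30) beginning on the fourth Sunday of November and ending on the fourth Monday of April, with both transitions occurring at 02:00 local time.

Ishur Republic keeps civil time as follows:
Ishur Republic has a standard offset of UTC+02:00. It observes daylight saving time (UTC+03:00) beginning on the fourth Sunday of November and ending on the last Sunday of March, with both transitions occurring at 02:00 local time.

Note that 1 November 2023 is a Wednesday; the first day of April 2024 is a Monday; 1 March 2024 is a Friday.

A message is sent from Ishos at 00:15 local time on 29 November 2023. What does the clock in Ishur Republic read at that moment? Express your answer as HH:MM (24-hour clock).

1 November 2023 is a Wednesday, so the first Sunday is November 5 and the fourth is November 26.
1 April 2024 is a Monday, so the first Monday is April 1 and the fourth is April 22.
Daylight saving runs 26 November 2023 – 22 April 2024; 29 November 2023 is inside that window, so Ishos is at UTC+06:30.
00:15 Ishos − 6h30m = 17:45 UTC (rolling into the previous day, 28 November 2023).
1 November 2023 is a Wednesday, so the first Sunday is November 5 and the fourth is November 26.
1 March 2024 is a Friday, so Sundays fall on 3, 10, 17, 24, 31; the last is March 31.
At the standard offset (UTC+02:00), 17:45 UTC + 2h = 19:45 Ishur Republic standard time.
Daylight saving runs 26 November 2023 – 31 March 2024; the standard-time date in Ishur Republic, 28 November 2023, is inside that window, so Ishur Republic is at UTC+03:00.
17:45 UTC + 3h = 20:45 Ishur Republic.

20:45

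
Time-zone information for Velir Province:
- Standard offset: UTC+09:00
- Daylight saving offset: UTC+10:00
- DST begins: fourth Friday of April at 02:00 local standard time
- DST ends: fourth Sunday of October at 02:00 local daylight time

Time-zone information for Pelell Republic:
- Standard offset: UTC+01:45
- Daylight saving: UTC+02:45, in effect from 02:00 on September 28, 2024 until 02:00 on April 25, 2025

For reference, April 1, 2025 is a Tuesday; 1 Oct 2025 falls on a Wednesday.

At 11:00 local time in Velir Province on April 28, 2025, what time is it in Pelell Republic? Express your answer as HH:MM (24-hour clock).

1 April 2025 is a Tuesday, so the first Friday is April 4 and the fourth is April 25.
1 October 2025 is a Wednesday, so the first Sunday is October 5 and the fourth is October 26.
Daylight saving runs 25 April – 26 October; April 28, 2025 is inside that window, so Velir Province is at UTC+10:00.
11:00 Velir Province − 10h = 01:00 UTC.
At the standard offset (UTC+01:45), 01:00 UTC + 1h45m = 02:45 Pelell Republic standard time.
Daylight saving runs 28 September 2024 – 25 April 2025; the standard-time date in Pelell Republic, April 28, 2025, is outside that window, so Pelell Republic is on standard time at UTC+01:45.
01:00 UTC + 1h45m = 02:45 Pelell Republic.

02:45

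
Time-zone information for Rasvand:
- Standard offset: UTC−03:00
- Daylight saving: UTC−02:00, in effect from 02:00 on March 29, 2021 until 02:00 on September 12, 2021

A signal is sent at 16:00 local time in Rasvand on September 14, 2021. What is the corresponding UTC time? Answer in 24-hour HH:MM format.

19:00

September 14, 2021 does not fall between 29 March and 12 September, so daylight saving is not in effect and Rasvand is at UTC−03:00.
16:00 local + 3h = 19:00 UTC.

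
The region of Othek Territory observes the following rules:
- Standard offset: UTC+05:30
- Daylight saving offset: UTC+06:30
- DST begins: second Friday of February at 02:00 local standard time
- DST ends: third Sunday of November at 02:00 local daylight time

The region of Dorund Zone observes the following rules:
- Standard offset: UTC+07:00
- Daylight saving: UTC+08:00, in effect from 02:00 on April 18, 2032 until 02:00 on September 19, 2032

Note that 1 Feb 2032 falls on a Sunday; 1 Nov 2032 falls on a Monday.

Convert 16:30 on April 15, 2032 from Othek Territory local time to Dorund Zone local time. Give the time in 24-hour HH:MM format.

17:00

1 February 2032 is a Sunday, so the first Friday is February 6 and the second is February 13.
1 November 2032 is a Monday, so the first Sunday is November 7 and the third is November 21.
April 15, 2032 falls between 13 February and 21 November, so daylight saving is in effect and Othek Territory is at UTC+06:30.
16:30 Othek Territory − 6h30m = 10:00 UTC.
At the standard offset (UTC+07:00), 10:00 UTC + 7h = 17:00 Dorund Zone standard time.
The standard-time date in Dorund Zone, April 15, 2032, is outside the daylight-saving period (18 April – 19 September), so Dorund Zone is on standard time, UTC+07:00.
10:00 UTC + 7h = 17:00 Dorund Zone.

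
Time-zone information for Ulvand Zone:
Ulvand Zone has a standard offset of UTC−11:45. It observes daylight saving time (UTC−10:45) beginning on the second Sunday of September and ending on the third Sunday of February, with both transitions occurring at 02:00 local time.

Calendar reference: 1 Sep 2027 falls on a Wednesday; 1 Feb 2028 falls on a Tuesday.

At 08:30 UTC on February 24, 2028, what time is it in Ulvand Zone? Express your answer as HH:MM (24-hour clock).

20:45

1 September 2027 is a Wednesday, so the first Sunday is September 5 and the second is September 12.
1 February 2028 is a Tuesday, so the first Sunday is February 6 and the third is February 20.
At the standard offset (UTC−11:45), 08:30 UTC − 11h45m = 20:45 Ulvand Zone standard time (rolling into the previous day, 23 February 2028).
Daylight saving runs 12 September 2027 – 20 February 2028; the standard-time date in Ulvand Zone, February 23, 2028, is outside that window, so Ulvand Zone is on standard time at UTC−11:45.
08:30 UTC − 11h45m = 20:45 local (rolling into the previous day, 23 February 2028).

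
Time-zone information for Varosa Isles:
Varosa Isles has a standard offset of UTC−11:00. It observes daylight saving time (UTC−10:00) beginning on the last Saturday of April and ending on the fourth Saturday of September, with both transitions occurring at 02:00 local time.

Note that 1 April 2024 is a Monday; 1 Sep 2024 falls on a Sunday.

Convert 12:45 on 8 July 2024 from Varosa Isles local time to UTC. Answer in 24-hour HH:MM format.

1 April 2024 is a Monday, so Saturdays fall on 6, 13, 20, 27; the last is April 27.
1 September 2024 is a Sunday, so the first Saturday is September 7 and the fourth is September 28.
8 July 2024 falls between 27 April and 28 September, so daylight saving is in effect and Varosa Isles is at UTC−10:00.
12:45 local + 10h = 22:45 UTC.

22:45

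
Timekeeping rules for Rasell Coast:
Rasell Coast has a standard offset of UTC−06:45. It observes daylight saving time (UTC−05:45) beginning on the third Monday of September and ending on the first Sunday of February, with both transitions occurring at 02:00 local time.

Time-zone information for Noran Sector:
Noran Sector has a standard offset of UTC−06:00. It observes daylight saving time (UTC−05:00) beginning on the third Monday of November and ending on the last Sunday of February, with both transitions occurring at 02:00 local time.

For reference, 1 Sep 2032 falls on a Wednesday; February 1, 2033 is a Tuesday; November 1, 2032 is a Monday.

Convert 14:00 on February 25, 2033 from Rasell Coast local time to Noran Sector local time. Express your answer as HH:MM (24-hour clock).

15:45

1 September 2032 is a Wednesday, so the first Monday is September 6 and the third is September 20.
1 February 2033 is a Tuesday, so the first Sunday is February 6.
February 25, 2033 is outside the daylight-saving period (20 September 2032 – 6 February 2033), so Rasell Coast is on standard time, UTC−06:45.
14:00 Rasell Coast + 6h45m = 20:45 UTC.
1 November 2032 is a Monday, so the first Monday is November 1 and the third is November 15.
1 February 2033 is a Tuesday, so Sundays fall on 6, 13, 20, 27; the last is February 27.
At the standard offset (UTC−06:00), 20:45 UTC − 6h = 14:45 Noran Sector standard time.
The standard-time date in Noran Sector, February 25, 2033, lies within the daylight-saving period (15 November 2032 – 27 February 2033), so Noran Sector is on daylight time, UTC−05:00.
20:45 UTC − 5h = 15:45 Noran Sector.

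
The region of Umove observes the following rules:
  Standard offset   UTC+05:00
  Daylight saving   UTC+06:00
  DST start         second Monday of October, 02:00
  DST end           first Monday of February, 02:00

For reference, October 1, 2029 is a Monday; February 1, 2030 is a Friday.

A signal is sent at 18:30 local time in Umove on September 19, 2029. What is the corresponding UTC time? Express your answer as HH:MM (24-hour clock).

13:30

1 October 2029 is a Monday, so the first Monday is October 1 and the second is October 8.
1 February 2030 is a Friday, so the first Monday is February 4.
September 19, 2029 does not fall between 8 October 2029 and 4 February 2030, so daylight saving is not in effect and Umove is at UTC+05:00.
18:30 local − 5h = 13:30 UTC.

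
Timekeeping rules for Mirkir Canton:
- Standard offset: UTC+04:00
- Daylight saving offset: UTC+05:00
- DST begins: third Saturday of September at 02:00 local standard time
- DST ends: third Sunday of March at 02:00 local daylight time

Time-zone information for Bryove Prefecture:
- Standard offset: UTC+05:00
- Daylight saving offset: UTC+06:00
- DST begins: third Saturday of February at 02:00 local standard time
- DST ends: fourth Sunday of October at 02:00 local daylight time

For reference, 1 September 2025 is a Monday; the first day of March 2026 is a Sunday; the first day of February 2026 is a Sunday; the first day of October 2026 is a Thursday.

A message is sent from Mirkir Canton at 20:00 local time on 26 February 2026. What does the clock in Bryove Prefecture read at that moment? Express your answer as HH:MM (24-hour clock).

1 September 2025 is a Monday, so the first Saturday is September 6 and the third is September 20.
1 March 2026 is a Sunday, so the first Sunday is March 1 and the third is March 15.
26 February 2026 falls between 20 September 2025 and 15 March 2026, so daylight saving is in effect and Mirkir Canton is at UTC+05:00.
20:00 Mirkir Canton − 5h = 15:00 UTC.
1 February 2026 is a Sunday, so the first Saturday is February 7 and the third is February 21.
1 October 2026 is a Thursday, so the first Sunday is October 4 and the fourth is October 25.
At the standard offset (UTC+05:00), 15:00 UTC + 5h = 20:00 Bryove Prefecture standard time.
The standard-time date in Bryove Prefecture, 26 February 2026, falls between 21 February and 25 October, so daylight saving is in effect and Bryove Prefecture is at UTC+06:00.
15:00 UTC + 6h = 21:00 Bryove Prefecture.

21:00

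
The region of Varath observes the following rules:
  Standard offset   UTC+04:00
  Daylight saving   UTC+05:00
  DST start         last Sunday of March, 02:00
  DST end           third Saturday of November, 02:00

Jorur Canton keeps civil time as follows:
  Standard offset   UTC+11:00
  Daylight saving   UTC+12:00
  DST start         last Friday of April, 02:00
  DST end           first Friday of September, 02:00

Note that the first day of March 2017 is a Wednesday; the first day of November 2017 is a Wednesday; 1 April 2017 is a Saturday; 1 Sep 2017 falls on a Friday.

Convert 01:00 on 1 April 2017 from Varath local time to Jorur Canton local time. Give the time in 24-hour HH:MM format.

07:00

1 March 2017 is a Wednesday, so Sundays fall on 5, 12, 19, 26; the last is March 26.
1 November 2017 is a Wednesday, so the first Saturday is November 4 and the third is November 18.
1 April 2017 falls between 26 March and 18 November, so daylight saving is in effect and Varath is at UTC+05:00.
01:00 Varath − 5h = 20:00 UTC (rolling into the previous day, 31 March 2017).
1 April 2017 is a Saturday, so Fridays fall on 7, 14, 21, 28; the last is April 28.
1 September 2017 is a Friday, so the first Friday is September 1.
At the standard offset (UTC+11:00), 20:00 UTC + 11h = 07:00 Jorur Canton standard time (rolling into the next day, 1 April 2017).
The standard-time date in Jorur Canton, 1 April 2017, is outside the daylight-saving period (28 April – 1 September), so Jorur Canton is on standard time, UTC+11:00.
20:00 UTC + 11h = 07:00 Jorur Canton (rolling into the next day, 1 April 2017).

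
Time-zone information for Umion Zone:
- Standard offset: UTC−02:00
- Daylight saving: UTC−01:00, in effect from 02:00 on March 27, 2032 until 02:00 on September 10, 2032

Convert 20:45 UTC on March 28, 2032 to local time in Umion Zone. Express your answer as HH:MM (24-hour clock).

19:45

At the standard offset (UTC−02:00), 20:45 UTC − 2h = 18:45 Umion Zone standard time.
The standard-time date in Umion Zone, March 28, 2032, lies within the daylight-saving period (27 March – 10 September), so Umion Zone is on daylight time, UTC−01:00.
20:45 UTC − 1h = 19:45 local.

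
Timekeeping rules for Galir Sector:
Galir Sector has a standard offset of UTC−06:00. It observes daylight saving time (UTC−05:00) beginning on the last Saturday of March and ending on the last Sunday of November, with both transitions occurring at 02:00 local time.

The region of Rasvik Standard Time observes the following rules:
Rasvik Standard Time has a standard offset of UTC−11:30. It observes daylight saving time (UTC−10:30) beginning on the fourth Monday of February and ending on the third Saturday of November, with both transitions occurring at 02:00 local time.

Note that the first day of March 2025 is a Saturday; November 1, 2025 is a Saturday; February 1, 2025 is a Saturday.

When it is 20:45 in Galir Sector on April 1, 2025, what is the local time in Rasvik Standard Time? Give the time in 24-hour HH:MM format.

1 March 2025 is a Saturday, so Saturdays fall on 1, 8, 15, 22, 29; the last is March 29.
1 November 2025 is a Saturday, so Sundays fall on 2, 9, 16, 23, 30; the last is November 30.
Daylight saving runs 29 March – 30 November; April 1, 2025 is inside that window, so Galir Sector is at UTC−05:00.
20:45 Galir Sector + 5h = 01:45 UTC (rolling into the next day, 2 April 2025).
1 February 2025 is a Saturday, so the first Monday is February 3 and the fourth is February 24.
1 November 2025 is a Saturday, so the first Saturday is November 1 and the third is November 15.
At the standard offset (UTC−11:30), 01:45 UTC − 11h30m = 14:15 Rasvik Standard Time standard time (rolling into the previous day, 1 April 2025).
The standard-time date in Rasvik Standard Time, April 1, 2025, lies within the daylight-saving period (24 February – 15 November), so Rasvik Standard Time is on daylight time, UTC−10:30.
01:45 UTC − 10h30m = 15:15 Rasvik Standard Time (rolling into the previous day, 1 April 2025).

15:15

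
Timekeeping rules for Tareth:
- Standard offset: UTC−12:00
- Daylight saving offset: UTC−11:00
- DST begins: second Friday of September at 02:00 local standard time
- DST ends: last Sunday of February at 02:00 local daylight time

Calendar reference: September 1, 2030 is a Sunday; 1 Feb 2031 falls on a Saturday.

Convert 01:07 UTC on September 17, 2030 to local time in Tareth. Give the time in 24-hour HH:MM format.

1 September 2030 is a Sunday, so the first Friday is September 6 and the second is September 13.
1 February 2031 is a Saturday, so Sundays fall on 2, 9, 16, 23; the last is February 23.
At the standard offset (UTC−12:00), 01:07 UTC − 12h = 13:07 Tareth standard time (rolling into the previous day, 16 September 2030).
The standard-time date in Tareth, September 16, 2030, lies within the daylight-saving period (13 September 2030 – 23 February 2031), so Tareth is on daylight time, UTC−11:00.
01:07 UTC − 11h = 14:07 local (rolling into the previous day, 16 September 2030).

14:07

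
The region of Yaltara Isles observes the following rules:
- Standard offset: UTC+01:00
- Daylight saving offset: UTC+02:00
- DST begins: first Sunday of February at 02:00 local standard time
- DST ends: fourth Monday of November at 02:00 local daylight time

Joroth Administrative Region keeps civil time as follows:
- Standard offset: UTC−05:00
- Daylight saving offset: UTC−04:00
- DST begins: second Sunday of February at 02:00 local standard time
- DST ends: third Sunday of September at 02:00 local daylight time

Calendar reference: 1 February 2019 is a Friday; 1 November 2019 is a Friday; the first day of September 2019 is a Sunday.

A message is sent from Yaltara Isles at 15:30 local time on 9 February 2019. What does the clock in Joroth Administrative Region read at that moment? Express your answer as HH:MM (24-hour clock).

1 February 2019 is a Friday, so the first Sunday is February 3.
1 November 2019 is a Friday, so the first Monday is November 4 and the fourth is November 25.
Daylight saving runs 3 February – 25 November; 9 February 2019 is inside that window, so Yaltara Isles is at UTC+02:00.
15:30 Yaltara Isles − 2h = 13:30 UTC.
1 February 2019 is a Friday, so the first Sunday is February 3 and the second is February 10.
1 September 2019 is a Sunday, so the first Sunday is September 1 and the third is September 15.
At the standard offset (UTC−05:00), 13:30 UTC − 5h = 08:30 Joroth Administrative Region standard time.
The standard-time date in Joroth Administrative Region, 9 February 2019, is outside the daylight-saving period (10 February – 15 September), so Joroth Administrative Region is on standard time, UTC−05:00.
13:30 UTC − 5h = 08:30 Joroth Administrative Region.

08:30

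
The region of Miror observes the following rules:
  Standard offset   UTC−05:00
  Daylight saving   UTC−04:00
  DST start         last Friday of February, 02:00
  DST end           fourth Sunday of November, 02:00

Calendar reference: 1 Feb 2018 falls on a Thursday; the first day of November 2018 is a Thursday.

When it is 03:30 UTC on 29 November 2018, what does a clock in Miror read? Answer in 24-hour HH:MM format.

22:30

1 February 2018 is a Thursday, so Fridays fall on 2, 9, 16, 23; the last is February 23.
1 November 2018 is a Thursday, so the first Sunday is November 4 and the fourth is November 25.
At the standard offset (UTC−05:00), 03:30 UTC − 5h = 22:30 Miror standard time (rolling into the previous day, 28 November 2018).
The standard-time date in Miror, 28 November 2018, is outside the daylight-saving period (23 February – 25 November), so Miror is on standard time, UTC−05:00.
03:30 UTC − 5h = 22:30 local (rolling into the previous day, 28 November 2018).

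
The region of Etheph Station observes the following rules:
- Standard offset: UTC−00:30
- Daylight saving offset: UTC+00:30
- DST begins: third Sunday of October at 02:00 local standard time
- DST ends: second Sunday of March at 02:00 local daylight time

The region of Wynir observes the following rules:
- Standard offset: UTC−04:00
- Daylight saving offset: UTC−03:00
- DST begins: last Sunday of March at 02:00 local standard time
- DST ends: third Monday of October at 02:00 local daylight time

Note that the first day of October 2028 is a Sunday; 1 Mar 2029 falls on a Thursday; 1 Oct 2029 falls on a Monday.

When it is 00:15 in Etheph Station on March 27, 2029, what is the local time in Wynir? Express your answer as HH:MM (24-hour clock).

21:45

1 October 2028 is a Sunday, so the first Sunday is October 1 and the third is October 15.
1 March 2029 is a Thursday, so the first Sunday is March 4 and the second is March 11.
March 27, 2029 is outside the daylight-saving period (15 October 2028 – 11 March 2029), so Etheph Station is on standard time, UTC−00:30.
00:15 Etheph Station + 0h30m = 00:45 UTC.
1 March 2029 is a Thursday, so Sundays fall on 4, 11, 18, 25; the last is March 25.
1 October 2029 is a Monday, so the first Monday is October 1 and the third is October 15.
At the standard offset (UTC−04:00), 00:45 UTC − 4h = 20:45 Wynir standard time (rolling into the previous day, 26 March 2029).
Daylight saving runs 25 March – 15 October; the standard-time date in Wynir, March 26, 2029, is inside that window, so Wynir is at UTC−03:00.
00:45 UTC − 3h = 21:45 Wynir (rolling into the previous day, 26 March 2029).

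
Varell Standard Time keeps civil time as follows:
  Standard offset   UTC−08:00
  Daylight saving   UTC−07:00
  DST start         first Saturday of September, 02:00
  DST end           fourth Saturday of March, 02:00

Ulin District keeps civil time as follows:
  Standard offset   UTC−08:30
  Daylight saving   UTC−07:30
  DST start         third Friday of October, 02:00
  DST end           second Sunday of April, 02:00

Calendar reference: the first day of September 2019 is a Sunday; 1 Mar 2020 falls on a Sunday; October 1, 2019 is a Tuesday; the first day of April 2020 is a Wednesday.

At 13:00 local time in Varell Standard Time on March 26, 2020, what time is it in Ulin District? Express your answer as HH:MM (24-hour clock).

12:30

1 September 2019 is a Sunday, so the first Saturday is September 7.
1 March 2020 is a Sunday, so the first Saturday is March 7 and the fourth is March 28.
March 26, 2020 falls between 7 September 2019 and 28 March 2020, so daylight saving is in effect and Varell Standard Time is at UTC−07:00.
13:00 Varell Standard Time + 7h = 20:00 UTC.
1 October 2019 is a Tuesday, so the first Friday is October 4 and the third is October 18.
1 April 2020 is a Wednesday, so the first Sunday is April 5 and the second is April 12.
At the standard offset (UTC−08:30), 20:00 UTC − 8h30m = 11:30 Ulin District standard time.
The standard-time date in Ulin District, March 26, 2020, lies within the daylight-saving period (18 October 2019 – 12 April 2020), so Ulin District is on daylight time, UTC−07:30.
20:00 UTC − 7h30m = 12:30 Ulin District.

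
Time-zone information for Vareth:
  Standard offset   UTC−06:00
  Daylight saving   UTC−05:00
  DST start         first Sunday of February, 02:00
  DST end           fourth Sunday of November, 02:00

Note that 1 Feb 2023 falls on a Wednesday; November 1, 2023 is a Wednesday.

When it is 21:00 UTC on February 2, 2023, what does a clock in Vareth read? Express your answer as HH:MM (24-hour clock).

1 February 2023 is a Wednesday, so the first Sunday is February 5.
1 November 2023 is a Wednesday, so the first Sunday is November 5 and the fourth is November 26.
At the standard offset (UTC−06:00), 21:00 UTC − 6h = 15:00 Vareth standard time.
The standard-time date in Vareth, February 2, 2023, is outside the daylight-saving period (5 February – 26 November), so Vareth is on standard time, UTC−06:00.
21:00 UTC − 6h = 15:00 local.

15:00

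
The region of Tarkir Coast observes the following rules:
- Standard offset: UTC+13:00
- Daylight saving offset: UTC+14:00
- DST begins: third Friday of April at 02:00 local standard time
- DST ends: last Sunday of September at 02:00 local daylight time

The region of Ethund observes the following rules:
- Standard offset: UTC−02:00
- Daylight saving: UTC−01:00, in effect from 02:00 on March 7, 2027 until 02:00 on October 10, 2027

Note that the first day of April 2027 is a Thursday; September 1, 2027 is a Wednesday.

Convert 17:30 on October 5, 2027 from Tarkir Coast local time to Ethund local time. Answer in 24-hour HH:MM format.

1 April 2027 is a Thursday, so the first Friday is April 2 and the third is April 16.
1 September 2027 is a Wednesday, so Sundays fall on 5, 12, 19, 26; the last is September 26.
Daylight saving runs 16 April – 26 September; October 5, 2027 is outside that window, so Tarkir Coast is on standard time at UTC+13:00.
17:30 Tarkir Coast − 13h = 04:30 UTC.
At the standard offset (UTC−02:00), 04:30 UTC − 2h = 02:30 Ethund standard time.
The standard-time date in Ethund, October 5, 2027, falls between 7 March and 10 October, so daylight saving is in effect and Ethund is at UTC−01:00.
04:30 UTC − 1h = 03:30 Ethund.

03:30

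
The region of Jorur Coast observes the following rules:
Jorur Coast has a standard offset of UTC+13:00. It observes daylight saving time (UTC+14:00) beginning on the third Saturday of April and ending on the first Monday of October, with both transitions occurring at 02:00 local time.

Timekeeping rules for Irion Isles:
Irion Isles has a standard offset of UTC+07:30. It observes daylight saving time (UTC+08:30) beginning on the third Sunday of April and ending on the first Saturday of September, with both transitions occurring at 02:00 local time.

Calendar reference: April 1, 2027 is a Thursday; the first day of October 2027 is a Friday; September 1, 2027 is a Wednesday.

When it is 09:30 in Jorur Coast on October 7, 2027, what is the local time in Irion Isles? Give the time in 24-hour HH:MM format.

1 April 2027 is a Thursday, so the first Saturday is April 3 and the third is April 17.
1 October 2027 is a Friday, so the first Monday is October 4.
Daylight saving runs 17 April – 4 October; October 7, 2027 is outside that window, so Jorur Coast is on standard time at UTC+13:00.
09:30 Jorur Coast − 13h = 20:30 UTC (rolling into the previous day, 6 October 2027).
1 April 2027 is a Thursday, so the first Sunday is April 4 and the third is April 18.
1 September 2027 is a Wednesday, so the first Saturday is September 4.
At the standard offset (UTC+07:30), 20:30 UTC + 7h30m = 04:00 Irion Isles standard time (rolling into the next day, 7 October 2027).
Daylight saving runs 18 April – 4 September; the standard-time date in Irion Isles, October 7, 2027, is outside that window, so Irion Isles is on standard time at UTC+07:30.
20:30 UTC + 7h30m = 04:00 Irion Isles (rolling into the next day, 7 October 2027).

04:00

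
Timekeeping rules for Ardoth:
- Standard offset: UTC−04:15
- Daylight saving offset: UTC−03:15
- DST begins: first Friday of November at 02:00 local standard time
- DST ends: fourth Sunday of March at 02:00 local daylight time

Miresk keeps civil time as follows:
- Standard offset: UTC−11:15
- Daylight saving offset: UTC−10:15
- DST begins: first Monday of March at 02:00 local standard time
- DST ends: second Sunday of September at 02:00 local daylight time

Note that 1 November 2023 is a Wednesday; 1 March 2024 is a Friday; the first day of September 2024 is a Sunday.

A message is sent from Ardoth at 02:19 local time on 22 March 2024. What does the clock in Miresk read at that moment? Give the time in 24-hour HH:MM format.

1 November 2023 is a Wednesday, so the first Friday is November 3.
1 March 2024 is a Friday, so the first Sunday is March 3 and the fourth is March 24.
Daylight saving runs 3 November 2023 – 24 March 2024; 22 March 2024 is inside that window, so Ardoth is at UTC−03:15.
02:19 Ardoth + 3h15m = 05:34 UTC.
1 March 2024 is a Friday, so the first Monday is March 4.
1 September 2024 is a Sunday, so the first Sunday is September 1 and the second is September 8.
At the standard offset (UTC−11:15), 05:34 UTC − 11h15m = 18:19 Miresk standard time (rolling into the previous day, 21 March 2024).
The standard-time date in Miresk, 21 March 2024, lies within the daylight-saving period (4 March – 8 September), so Miresk is on daylight time, UTC−10:15.
05:34 UTC − 10h15m = 19:19 Miresk (rolling into the previous day, 21 March 2024).

19:19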